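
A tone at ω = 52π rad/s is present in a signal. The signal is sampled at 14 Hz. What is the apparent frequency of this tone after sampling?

ω = 52π rad/s → f = ω/(2π) = 26 Hz.
26 Hz mod fs = 12 Hz.
12 Hz > fs/2 = 7 Hz, folds to fs − 12 Hz = 2 Hz.

2 Hz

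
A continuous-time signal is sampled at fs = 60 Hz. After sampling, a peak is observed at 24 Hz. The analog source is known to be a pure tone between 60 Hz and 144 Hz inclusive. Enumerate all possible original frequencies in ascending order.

84 Hz, 96 Hz, 144 Hz

Frequencies that alias to 24 Hz are k·fs ± 24 Hz for integer k ≥ 0.
k=0: 24 Hz.
k=1: 36 Hz, 84 Hz.
k=2: 96 Hz, 144 Hz.
k=3: 156 Hz, 204 Hz.
Within [60 Hz, 144 Hz]: 84 Hz, 96 Hz, 144 Hz.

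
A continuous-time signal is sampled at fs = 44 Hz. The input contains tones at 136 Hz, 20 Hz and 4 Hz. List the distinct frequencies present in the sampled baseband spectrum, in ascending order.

fs/2 = 22 Hz.
136 Hz mod fs = 4 Hz.
4 Hz ≤ fs/2 = 22 Hz, appears at 4 Hz.
20 Hz ≤ fs/2 = 22 Hz, passes unchanged.
4 Hz ≤ fs/2 = 22 Hz, passes unchanged.
Distinct values: {4 Hz, 20 Hz}.

4 Hz, 20 Hz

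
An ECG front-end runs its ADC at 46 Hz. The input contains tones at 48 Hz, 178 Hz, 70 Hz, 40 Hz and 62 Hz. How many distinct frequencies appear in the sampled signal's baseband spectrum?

4

fs/2 = 23 Hz.
48 Hz mod fs = 2 Hz.
2 Hz ≤ fs/2 = 23 Hz, appears at 2 Hz.
178 Hz mod fs = 40 Hz.
40 Hz > fs/2 = 23 Hz, folds to fs − 40 Hz = 6 Hz.
70 Hz mod fs = 24 Hz.
24 Hz > fs/2 = 23 Hz, folds to fs − 24 Hz = 22 Hz.
40 Hz > fs/2 = 23 Hz, folds to fs − 40 Hz = 6 Hz.
62 Hz mod fs = 16 Hz.
16 Hz ≤ fs/2 = 23 Hz, appears at 16 Hz.
Distinct values: {2 Hz, 6 Hz, 16 Hz, 22 Hz} → 4.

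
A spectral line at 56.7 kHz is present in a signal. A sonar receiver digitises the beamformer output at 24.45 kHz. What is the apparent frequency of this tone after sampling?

56.7 kHz mod fs = 7.8 kHz.
7.8 kHz ≤ fs/2 = 12.225 kHz, appears at 7.8 kHz.

7.8 kHz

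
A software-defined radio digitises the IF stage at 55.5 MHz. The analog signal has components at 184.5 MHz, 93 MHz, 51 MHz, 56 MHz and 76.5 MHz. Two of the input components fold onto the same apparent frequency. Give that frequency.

18 MHz

fs/2 = 27.75 MHz.
184.5 MHz mod fs = 18 MHz.
18 MHz ≤ fs/2 = 27.75 MHz, appears at 18 MHz.
93 MHz mod fs = 37.5 MHz.
37.5 MHz > fs/2 = 27.75 MHz, folds to fs − 37.5 MHz = 18 MHz.
51 MHz > fs/2 = 27.75 MHz, folds to fs − 51 MHz = 4.5 MHz.
56 MHz mod fs = 0.5 MHz.
0.5 MHz ≤ fs/2 = 27.75 MHz, appears at 0.5 MHz.
76.5 MHz mod fs = 21 MHz.
21 MHz ≤ fs/2 = 27.75 MHz, appears at 21 MHz.
93 MHz and 184.5 MHz both map to 18 MHz.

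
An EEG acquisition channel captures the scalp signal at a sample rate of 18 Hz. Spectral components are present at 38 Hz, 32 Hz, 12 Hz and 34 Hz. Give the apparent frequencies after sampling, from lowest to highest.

2 Hz, 4 Hz, 6 Hz

fs/2 = 9 Hz.
38 Hz mod fs = 2 Hz.
2 Hz ≤ fs/2 = 9 Hz, appears at 2 Hz.
32 Hz mod fs = 14 Hz.
14 Hz > fs/2 = 9 Hz, folds to fs − 14 Hz = 4 Hz.
12 Hz > fs/2 = 9 Hz, folds to fs − 12 Hz = 6 Hz.
34 Hz mod fs = 16 Hz.
16 Hz > fs/2 = 9 Hz, folds to fs − 16 Hz = 2 Hz.
Distinct values: {2 Hz, 4 Hz, 6 Hz}.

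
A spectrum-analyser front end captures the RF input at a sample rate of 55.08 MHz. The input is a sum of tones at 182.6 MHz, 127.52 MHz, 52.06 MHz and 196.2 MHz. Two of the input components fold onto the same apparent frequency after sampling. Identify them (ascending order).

127.52 MHz, 182.6 MHz

fs/2 = 27.54 MHz.
182.6 MHz mod fs = 17.36 MHz.
17.36 MHz ≤ fs/2 = 27.54 MHz, appears at 17.36 MHz.
127.52 MHz mod fs = 17.36 MHz.
17.36 MHz ≤ fs/2 = 27.54 MHz, appears at 17.36 MHz.
52.06 MHz > fs/2 = 27.54 MHz, folds to fs − 52.06 MHz = 3.02 MHz.
196.2 MHz mod fs = 30.96 MHz.
30.96 MHz > fs/2 = 27.54 MHz, folds to fs − 30.96 MHz = 24.12 MHz.
127.52 MHz and 182.6 MHz both map to 17.36 MHz.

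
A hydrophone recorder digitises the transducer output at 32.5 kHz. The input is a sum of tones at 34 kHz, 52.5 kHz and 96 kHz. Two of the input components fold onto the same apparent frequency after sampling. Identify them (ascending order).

34 kHz, 96 kHz

fs/2 = 16.25 kHz.
34 kHz mod fs = 1.5 kHz.
1.5 kHz ≤ fs/2 = 16.25 kHz, appears at 1.5 kHz.
52.5 kHz mod fs = 20 kHz.
20 kHz > fs/2 = 16.25 kHz, folds to fs − 20 kHz = 12.5 kHz.
96 kHz mod fs = 31 kHz.
31 kHz > fs/2 = 16.25 kHz, folds to fs − 31 kHz = 1.5 kHz.
34 kHz and 96 kHz both map to 1.5 kHz.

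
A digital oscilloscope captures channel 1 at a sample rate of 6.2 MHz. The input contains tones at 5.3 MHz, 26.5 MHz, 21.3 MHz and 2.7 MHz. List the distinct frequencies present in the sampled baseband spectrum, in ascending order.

fs/2 = 3.1 MHz.
5.3 MHz > fs/2 = 3.1 MHz, folds to fs − 5.3 MHz = 0.9 MHz.
26.5 MHz mod fs = 1.7 MHz.
1.7 MHz ≤ fs/2 = 3.1 MHz, appears at 1.7 MHz.
21.3 MHz mod fs = 2.7 MHz.
2.7 MHz ≤ fs/2 = 3.1 MHz, appears at 2.7 MHz.
2.7 MHz ≤ fs/2 = 3.1 MHz, passes unchanged.
Distinct values: {0.9 MHz, 1.7 MHz, 2.7 MHz}.

0.9 MHz, 1.7 MHz, 2.7 MHz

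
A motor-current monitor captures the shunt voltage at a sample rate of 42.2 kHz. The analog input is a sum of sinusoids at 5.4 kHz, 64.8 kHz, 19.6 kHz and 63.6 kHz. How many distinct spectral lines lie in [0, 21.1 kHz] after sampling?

fs/2 = 21.1 kHz.
5.4 kHz ≤ fs/2 = 21.1 kHz, passes unchanged.
64.8 kHz mod fs = 22.6 kHz.
22.6 kHz > fs/2 = 21.1 kHz, folds to fs − 22.6 kHz = 19.6 kHz.
19.6 kHz ≤ fs/2 = 21.1 kHz, passes unchanged.
63.6 kHz mod fs = 21.4 kHz.
21.4 kHz > fs/2 = 21.1 kHz, folds to fs − 21.4 kHz = 20.8 kHz.
Distinct values: {5.4 kHz, 19.6 kHz, 20.8 kHz} → 3.

3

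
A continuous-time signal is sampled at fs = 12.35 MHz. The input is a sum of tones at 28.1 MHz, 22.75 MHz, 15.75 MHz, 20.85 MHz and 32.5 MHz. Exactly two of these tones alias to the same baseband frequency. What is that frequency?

fs/2 = 6.175 MHz.
28.1 MHz mod fs = 3.4 MHz.
3.4 MHz ≤ fs/2 = 6.175 MHz, appears at 3.4 MHz.
22.75 MHz mod fs = 10.4 MHz.
10.4 MHz > fs/2 = 6.175 MHz, folds to fs − 10.4 MHz = 1.95 MHz.
15.75 MHz mod fs = 3.4 MHz.
3.4 MHz ≤ fs/2 = 6.175 MHz, appears at 3.4 MHz.
20.85 MHz mod fs = 8.5 MHz.
8.5 MHz > fs/2 = 6.175 MHz, folds to fs − 8.5 MHz = 3.85 MHz.
32.5 MHz mod fs = 7.8 MHz.
7.8 MHz > fs/2 = 6.175 MHz, folds to fs − 7.8 MHz = 4.55 MHz.
15.75 MHz and 28.1 MHz both map to 3.4 MHz.

3.4 MHz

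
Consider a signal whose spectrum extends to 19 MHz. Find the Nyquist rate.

38 MHz

Nyquist rate = 2 × 19 MHz = 38 MHz.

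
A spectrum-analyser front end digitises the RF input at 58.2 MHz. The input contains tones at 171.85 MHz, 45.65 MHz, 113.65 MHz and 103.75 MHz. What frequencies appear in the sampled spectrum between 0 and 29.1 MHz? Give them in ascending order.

fs/2 = 29.1 MHz.
171.85 MHz mod fs = 55.45 MHz.
55.45 MHz > fs/2 = 29.1 MHz, folds to fs − 55.45 MHz = 2.75 MHz.
45.65 MHz > fs/2 = 29.1 MHz, folds to fs − 45.65 MHz = 12.55 MHz.
113.65 MHz mod fs = 55.45 MHz.
55.45 MHz > fs/2 = 29.1 MHz, folds to fs − 55.45 MHz = 2.75 MHz.
103.75 MHz mod fs = 45.55 MHz.
45.55 MHz > fs/2 = 29.1 MHz, folds to fs − 45.55 MHz = 12.65 MHz.
Distinct values: {2.75 MHz, 12.55 MHz, 12.65 MHz}.

2.75 MHz, 12.55 MHz, 12.65 MHz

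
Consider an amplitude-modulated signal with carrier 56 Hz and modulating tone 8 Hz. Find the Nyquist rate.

AM sidebands sit at fc ± fm = 48 Hz and 64 Hz.
Highest-frequency component: 64 Hz.
Nyquist rate = 2 × 64 Hz = 128 Hz.

128 Hz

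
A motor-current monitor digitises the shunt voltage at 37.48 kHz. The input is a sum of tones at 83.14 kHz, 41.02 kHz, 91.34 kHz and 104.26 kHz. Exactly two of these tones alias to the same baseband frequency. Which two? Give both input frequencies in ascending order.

83.14 kHz, 104.26 kHz

fs/2 = 18.74 kHz.
83.14 kHz mod fs = 8.18 kHz.
8.18 kHz ≤ fs/2 = 18.74 kHz, appears at 8.18 kHz.
41.02 kHz mod fs = 3.54 kHz.
3.54 kHz ≤ fs/2 = 18.74 kHz, appears at 3.54 kHz.
91.34 kHz mod fs = 16.38 kHz.
16.38 kHz ≤ fs/2 = 18.74 kHz, appears at 16.38 kHz.
104.26 kHz mod fs = 29.3 kHz.
29.3 kHz > fs/2 = 18.74 kHz, folds to fs − 29.3 kHz = 8.18 kHz.
83.14 kHz and 104.26 kHz both map to 8.18 kHz.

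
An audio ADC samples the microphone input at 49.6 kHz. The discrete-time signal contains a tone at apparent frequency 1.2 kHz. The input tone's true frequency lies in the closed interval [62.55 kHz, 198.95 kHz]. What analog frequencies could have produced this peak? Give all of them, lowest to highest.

98 kHz, 100.4 kHz, 147.6 kHz, 150 kHz, 197.2 kHz

Frequencies that alias to 1.2 kHz are k·fs ± 1.2 kHz for integer k ≥ 0.
k=0: 1.2 kHz.
k=1: 48.4 kHz, 50.8 kHz.
k=2: 98 kHz, 100.4 kHz.
k=3: 147.6 kHz, 150 kHz.
k=4: 197.2 kHz, 199.6 kHz.
k=5: 246.8 kHz, 249.2 kHz.
Within [62.55 kHz, 198.95 kHz]: 98 kHz, 100.4 kHz, 147.6 kHz, 150 kHz, 197.2 kHz.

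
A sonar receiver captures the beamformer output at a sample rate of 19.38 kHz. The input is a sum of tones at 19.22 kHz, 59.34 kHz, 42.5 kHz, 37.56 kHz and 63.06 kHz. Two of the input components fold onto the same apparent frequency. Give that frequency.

fs/2 = 9.69 kHz.
19.22 kHz > fs/2 = 9.69 kHz, folds to fs − 19.22 kHz = 0.16 kHz.
59.34 kHz mod fs = 1.2 kHz.
1.2 kHz ≤ fs/2 = 9.69 kHz, appears at 1.2 kHz.
42.5 kHz mod fs = 3.74 kHz.
3.74 kHz ≤ fs/2 = 9.69 kHz, appears at 3.74 kHz.
37.56 kHz mod fs = 18.18 kHz.
18.18 kHz > fs/2 = 9.69 kHz, folds to fs − 18.18 kHz = 1.2 kHz.
63.06 kHz mod fs = 4.92 kHz.
4.92 kHz ≤ fs/2 = 9.69 kHz, appears at 4.92 kHz.
37.56 kHz and 59.34 kHz both map to 1.2 kHz.

1.2 kHz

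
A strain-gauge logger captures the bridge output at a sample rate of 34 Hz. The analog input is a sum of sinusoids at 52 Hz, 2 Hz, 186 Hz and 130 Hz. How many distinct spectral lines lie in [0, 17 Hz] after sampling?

fs/2 = 17 Hz.
52 Hz mod fs = 18 Hz.
18 Hz > fs/2 = 17 Hz, folds to fs − 18 Hz = 16 Hz.
2 Hz ≤ fs/2 = 17 Hz, passes unchanged.
186 Hz mod fs = 16 Hz.
16 Hz ≤ fs/2 = 17 Hz, appears at 16 Hz.
130 Hz mod fs = 28 Hz.
28 Hz > fs/2 = 17 Hz, folds to fs − 28 Hz = 6 Hz.
Distinct values: {2 Hz, 6 Hz, 16 Hz} → 3.

3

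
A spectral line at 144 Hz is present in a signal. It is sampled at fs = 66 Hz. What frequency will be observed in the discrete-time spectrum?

12 Hz

144 Hz mod fs = 12 Hz.
12 Hz ≤ fs/2 = 33 Hz, appears at 12 Hz.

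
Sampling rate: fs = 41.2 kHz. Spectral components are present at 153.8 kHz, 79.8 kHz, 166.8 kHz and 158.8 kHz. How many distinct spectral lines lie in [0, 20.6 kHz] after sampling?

4

fs/2 = 20.6 kHz.
153.8 kHz mod fs = 30.2 kHz.
30.2 kHz > fs/2 = 20.6 kHz, folds to fs − 30.2 kHz = 11 kHz.
79.8 kHz mod fs = 38.6 kHz.
38.6 kHz > fs/2 = 20.6 kHz, folds to fs − 38.6 kHz = 2.6 kHz.
166.8 kHz mod fs = 2 kHz.
2 kHz ≤ fs/2 = 20.6 kHz, appears at 2 kHz.
158.8 kHz mod fs = 35.2 kHz.
35.2 kHz > fs/2 = 20.6 kHz, folds to fs − 35.2 kHz = 6 kHz.
Distinct values: {2 kHz, 2.6 kHz, 6 kHz, 11 kHz} → 4.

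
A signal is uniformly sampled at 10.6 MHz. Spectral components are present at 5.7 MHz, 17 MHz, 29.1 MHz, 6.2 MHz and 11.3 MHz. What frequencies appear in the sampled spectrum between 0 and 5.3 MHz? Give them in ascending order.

fs/2 = 5.3 MHz.
5.7 MHz > fs/2 = 5.3 MHz, folds to fs − 5.7 MHz = 4.9 MHz.
17 MHz mod fs = 6.4 MHz.
6.4 MHz > fs/2 = 5.3 MHz, folds to fs − 6.4 MHz = 4.2 MHz.
29.1 MHz mod fs = 7.9 MHz.
7.9 MHz > fs/2 = 5.3 MHz, folds to fs − 7.9 MHz = 2.7 MHz.
6.2 MHz > fs/2 = 5.3 MHz, folds to fs − 6.2 MHz = 4.4 MHz.
11.3 MHz mod fs = 0.7 MHz.
0.7 MHz ≤ fs/2 = 5.3 MHz, appears at 0.7 MHz.
Distinct values: {0.7 MHz, 2.7 MHz, 4.2 MHz, 4.4 MHz, 4.9 MHz}.

0.7 MHz, 2.7 MHz, 4.2 MHz, 4.4 MHz, 4.9 MHz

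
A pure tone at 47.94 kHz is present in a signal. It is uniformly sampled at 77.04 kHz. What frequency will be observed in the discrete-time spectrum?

29.1 kHz

47.94 kHz > fs/2 = 38.52 kHz, folds to fs − 47.94 kHz = 29.1 kHz.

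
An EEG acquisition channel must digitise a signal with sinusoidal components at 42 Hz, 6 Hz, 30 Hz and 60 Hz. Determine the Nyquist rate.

Highest-frequency component: 60 Hz.
Nyquist rate = 2 × 60 Hz = 120 Hz.

120 Hz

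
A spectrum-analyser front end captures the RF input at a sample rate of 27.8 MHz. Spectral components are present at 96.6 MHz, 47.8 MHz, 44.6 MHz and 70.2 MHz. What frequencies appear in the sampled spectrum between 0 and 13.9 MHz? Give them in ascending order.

fs/2 = 13.9 MHz.
96.6 MHz mod fs = 13.2 MHz.
13.2 MHz ≤ fs/2 = 13.9 MHz, appears at 13.2 MHz.
47.8 MHz mod fs = 20 MHz.
20 MHz > fs/2 = 13.9 MHz, folds to fs − 20 MHz = 7.8 MHz.
44.6 MHz mod fs = 16.8 MHz.
16.8 MHz > fs/2 = 13.9 MHz, folds to fs − 16.8 MHz = 11 MHz.
70.2 MHz mod fs = 14.6 MHz.
14.6 MHz > fs/2 = 13.9 MHz, folds to fs − 14.6 MHz = 13.2 MHz.
Distinct values: {7.8 MHz, 11 MHz, 13.2 MHz}.

7.8 MHz, 11 MHz, 13.2 MHz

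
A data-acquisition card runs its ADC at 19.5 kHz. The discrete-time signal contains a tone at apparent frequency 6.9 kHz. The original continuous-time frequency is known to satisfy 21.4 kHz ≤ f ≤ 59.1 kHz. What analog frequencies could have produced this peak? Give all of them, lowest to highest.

26.4 kHz, 32.1 kHz, 45.9 kHz, 51.6 kHz

Frequencies that alias to 6.9 kHz are k·fs ± 6.9 kHz for integer k ≥ 0.
k=0: 6.9 kHz.
k=1: 12.6 kHz, 26.4 kHz.
k=2: 32.1 kHz, 45.9 kHz.
k=3: 51.6 kHz, 65.4 kHz.
k=4: 71.1 kHz, 84.9 kHz.
Within [21.4 kHz, 59.1 kHz]: 26.4 kHz, 32.1 kHz, 45.9 kHz, 51.6 kHz.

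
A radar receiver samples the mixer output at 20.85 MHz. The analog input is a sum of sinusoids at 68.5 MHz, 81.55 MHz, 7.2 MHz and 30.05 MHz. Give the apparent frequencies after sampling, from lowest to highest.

1.85 MHz, 5.95 MHz, 7.2 MHz, 9.2 MHz

fs/2 = 10.425 MHz.
68.5 MHz mod fs = 5.95 MHz.
5.95 MHz ≤ fs/2 = 10.425 MHz, appears at 5.95 MHz.
81.55 MHz mod fs = 19 MHz.
19 MHz > fs/2 = 10.425 MHz, folds to fs − 19 MHz = 1.85 MHz.
7.2 MHz ≤ fs/2 = 10.425 MHz, passes unchanged.
30.05 MHz mod fs = 9.2 MHz.
9.2 MHz ≤ fs/2 = 10.425 MHz, appears at 9.2 MHz.
Distinct values: {1.85 MHz, 5.95 MHz, 7.2 MHz, 9.2 MHz}.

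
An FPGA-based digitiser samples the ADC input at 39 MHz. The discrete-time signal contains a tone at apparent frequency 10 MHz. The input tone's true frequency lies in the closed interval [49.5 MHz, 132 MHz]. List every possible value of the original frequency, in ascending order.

Frequencies that alias to 10 MHz are k·fs ± 10 MHz for integer k ≥ 0.
k=0: 10 MHz.
k=1: 29 MHz, 49 MHz.
k=2: 68 MHz, 88 MHz.
k=3: 107 MHz, 127 MHz.
k=4: 146 MHz, 166 MHz.
Within [49.5 MHz, 132 MHz]: 68 MHz, 88 MHz, 107 MHz, 127 MHz.

68 MHz, 88 MHz, 107 MHz, 127 MHz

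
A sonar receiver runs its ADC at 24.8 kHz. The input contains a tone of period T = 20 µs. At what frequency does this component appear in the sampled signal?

0.4 kHz

T = 20 µs → f = 1/T = 50 kHz.
50 kHz mod fs = 0.4 kHz.
0.4 kHz ≤ fs/2 = 12.4 kHz, appears at 0.4 kHz.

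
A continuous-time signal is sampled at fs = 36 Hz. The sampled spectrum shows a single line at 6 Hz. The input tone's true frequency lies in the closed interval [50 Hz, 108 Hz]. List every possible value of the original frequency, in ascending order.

Frequencies that alias to 6 Hz are k·fs ± 6 Hz for integer k ≥ 0.
k=0: 6 Hz.
k=1: 30 Hz, 42 Hz.
k=2: 66 Hz, 78 Hz.
k=3: 102 Hz, 114 Hz.
k=4: 138 Hz, 150 Hz.
Within [50 Hz, 108 Hz]: 66 Hz, 78 Hz, 102 Hz.

66 Hz, 78 Hz, 102 Hz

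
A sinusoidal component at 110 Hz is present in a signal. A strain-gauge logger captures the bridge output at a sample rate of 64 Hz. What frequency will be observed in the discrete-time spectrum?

110 Hz mod fs = 46 Hz.
46 Hz > fs/2 = 32 Hz, folds to fs − 46 Hz = 18 Hz.

18 Hz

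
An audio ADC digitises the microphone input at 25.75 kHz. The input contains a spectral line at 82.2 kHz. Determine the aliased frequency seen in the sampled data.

82.2 kHz mod fs = 4.95 kHz.
4.95 kHz ≤ fs/2 = 12.875 kHz, appears at 4.95 kHz.

4.95 kHz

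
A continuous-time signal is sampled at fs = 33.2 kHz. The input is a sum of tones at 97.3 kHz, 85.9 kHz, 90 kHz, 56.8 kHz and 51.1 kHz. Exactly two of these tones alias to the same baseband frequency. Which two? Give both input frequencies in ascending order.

fs/2 = 16.6 kHz.
97.3 kHz mod fs = 30.9 kHz.
30.9 kHz > fs/2 = 16.6 kHz, folds to fs − 30.9 kHz = 2.3 kHz.
85.9 kHz mod fs = 19.5 kHz.
19.5 kHz > fs/2 = 16.6 kHz, folds to fs − 19.5 kHz = 13.7 kHz.
90 kHz mod fs = 23.6 kHz.
23.6 kHz > fs/2 = 16.6 kHz, folds to fs − 23.6 kHz = 9.6 kHz.
56.8 kHz mod fs = 23.6 kHz.
23.6 kHz > fs/2 = 16.6 kHz, folds to fs − 23.6 kHz = 9.6 kHz.
51.1 kHz mod fs = 17.9 kHz.
17.9 kHz > fs/2 = 16.6 kHz, folds to fs − 17.9 kHz = 15.3 kHz.
56.8 kHz and 90 kHz both map to 9.6 kHz.

56.8 kHz, 90 kHz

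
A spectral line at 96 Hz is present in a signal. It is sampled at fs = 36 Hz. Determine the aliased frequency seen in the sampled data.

12 Hz

96 Hz mod fs = 24 Hz.
24 Hz > fs/2 = 18 Hz, folds to fs − 24 Hz = 12 Hz.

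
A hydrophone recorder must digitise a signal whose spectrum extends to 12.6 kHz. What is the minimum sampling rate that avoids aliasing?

25.2 kHz

Nyquist rate = 2 × 12.6 kHz = 25.2 kHz.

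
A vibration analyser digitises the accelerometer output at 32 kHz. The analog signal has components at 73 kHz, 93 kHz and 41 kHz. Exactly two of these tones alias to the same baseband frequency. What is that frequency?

9 kHz

fs/2 = 16 kHz.
73 kHz mod fs = 9 kHz.
9 kHz ≤ fs/2 = 16 kHz, appears at 9 kHz.
93 kHz mod fs = 29 kHz.
29 kHz > fs/2 = 16 kHz, folds to fs − 29 kHz = 3 kHz.
41 kHz mod fs = 9 kHz.
9 kHz ≤ fs/2 = 16 kHz, appears at 9 kHz.
41 kHz and 73 kHz both map to 9 kHz.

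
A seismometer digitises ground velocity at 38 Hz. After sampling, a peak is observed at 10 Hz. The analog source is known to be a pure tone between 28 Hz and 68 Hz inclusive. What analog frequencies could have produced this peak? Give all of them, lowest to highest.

Frequencies that alias to 10 Hz are k·fs ± 10 Hz for integer k ≥ 0.
k=0: 10 Hz.
k=1: 28 Hz, 48 Hz.
k=2: 66 Hz, 86 Hz.
k=3: 104 Hz, 124 Hz.
Within [28 Hz, 68 Hz]: 28 Hz, 48 Hz, 66 Hz.

28 Hz, 48 Hz, 66 Hz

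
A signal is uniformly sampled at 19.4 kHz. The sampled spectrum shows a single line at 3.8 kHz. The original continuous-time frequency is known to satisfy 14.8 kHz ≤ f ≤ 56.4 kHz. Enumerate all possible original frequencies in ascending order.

15.6 kHz, 23.2 kHz, 35 kHz, 42.6 kHz, 54.4 kHz

Frequencies that alias to 3.8 kHz are k·fs ± 3.8 kHz for integer k ≥ 0.
k=0: 3.8 kHz.
k=1: 15.6 kHz, 23.2 kHz.
k=2: 35 kHz, 42.6 kHz.
k=3: 54.4 kHz, 62 kHz.
k=4: 73.8 kHz, 81.4 kHz.
Within [14.8 kHz, 56.4 kHz]: 15.6 kHz, 23.2 kHz, 35 kHz, 42.6 kHz, 54.4 kHz.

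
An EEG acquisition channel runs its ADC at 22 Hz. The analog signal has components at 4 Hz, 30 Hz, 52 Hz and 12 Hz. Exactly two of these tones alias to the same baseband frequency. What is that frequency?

8 Hz

fs/2 = 11 Hz.
4 Hz ≤ fs/2 = 11 Hz, passes unchanged.
30 Hz mod fs = 8 Hz.
8 Hz ≤ fs/2 = 11 Hz, appears at 8 Hz.
52 Hz mod fs = 8 Hz.
8 Hz ≤ fs/2 = 11 Hz, appears at 8 Hz.
12 Hz > fs/2 = 11 Hz, folds to fs − 12 Hz = 10 Hz.
30 Hz and 52 Hz both map to 8 Hz.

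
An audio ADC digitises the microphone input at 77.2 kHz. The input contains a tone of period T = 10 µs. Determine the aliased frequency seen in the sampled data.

22.8 kHz

T = 10 µs → f = 1/T = 100 kHz.
100 kHz mod fs = 22.8 kHz.
22.8 kHz ≤ fs/2 = 38.6 kHz, appears at 22.8 kHz.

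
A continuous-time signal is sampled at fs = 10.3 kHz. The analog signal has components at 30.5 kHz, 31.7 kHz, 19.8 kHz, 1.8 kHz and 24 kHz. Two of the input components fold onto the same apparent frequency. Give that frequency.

fs/2 = 5.15 kHz.
30.5 kHz mod fs = 9.9 kHz.
9.9 kHz > fs/2 = 5.15 kHz, folds to fs − 9.9 kHz = 0.4 kHz.
31.7 kHz mod fs = 0.8 kHz.
0.8 kHz ≤ fs/2 = 5.15 kHz, appears at 0.8 kHz.
19.8 kHz mod fs = 9.5 kHz.
9.5 kHz > fs/2 = 5.15 kHz, folds to fs − 9.5 kHz = 0.8 kHz.
1.8 kHz ≤ fs/2 = 5.15 kHz, passes unchanged.
24 kHz mod fs = 3.4 kHz.
3.4 kHz ≤ fs/2 = 5.15 kHz, appears at 3.4 kHz.
19.8 kHz and 31.7 kHz both map to 0.8 kHz.

0.8 kHz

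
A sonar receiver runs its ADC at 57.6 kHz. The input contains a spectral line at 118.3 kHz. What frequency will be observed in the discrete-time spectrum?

3.1 kHz

118.3 kHz mod fs = 3.1 kHz.
3.1 kHz ≤ fs/2 = 28.8 kHz, appears at 3.1 kHz.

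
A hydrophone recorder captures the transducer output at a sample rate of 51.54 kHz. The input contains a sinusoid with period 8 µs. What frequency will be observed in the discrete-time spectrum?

21.92 kHz

T = 8 µs → f = 1/T = 125 kHz.
125 kHz mod fs = 21.92 kHz.
21.92 kHz ≤ fs/2 = 25.77 kHz, appears at 21.92 kHz.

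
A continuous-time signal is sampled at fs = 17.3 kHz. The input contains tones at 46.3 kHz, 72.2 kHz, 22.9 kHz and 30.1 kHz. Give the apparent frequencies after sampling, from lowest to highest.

fs/2 = 8.65 kHz.
46.3 kHz mod fs = 11.7 kHz.
11.7 kHz > fs/2 = 8.65 kHz, folds to fs − 11.7 kHz = 5.6 kHz.
72.2 kHz mod fs = 3 kHz.
3 kHz ≤ fs/2 = 8.65 kHz, appears at 3 kHz.
22.9 kHz mod fs = 5.6 kHz.
5.6 kHz ≤ fs/2 = 8.65 kHz, appears at 5.6 kHz.
30.1 kHz mod fs = 12.8 kHz.
12.8 kHz > fs/2 = 8.65 kHz, folds to fs − 12.8 kHz = 4.5 kHz.
Distinct values: {3 kHz, 4.5 kHz, 5.6 kHz}.

3 kHz, 4.5 kHz, 5.6 kHz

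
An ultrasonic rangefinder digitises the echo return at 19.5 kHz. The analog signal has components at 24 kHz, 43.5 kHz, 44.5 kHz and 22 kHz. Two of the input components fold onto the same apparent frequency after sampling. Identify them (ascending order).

24 kHz, 43.5 kHz

fs/2 = 9.75 kHz.
24 kHz mod fs = 4.5 kHz.
4.5 kHz ≤ fs/2 = 9.75 kHz, appears at 4.5 kHz.
43.5 kHz mod fs = 4.5 kHz.
4.5 kHz ≤ fs/2 = 9.75 kHz, appears at 4.5 kHz.
44.5 kHz mod fs = 5.5 kHz.
5.5 kHz ≤ fs/2 = 9.75 kHz, appears at 5.5 kHz.
22 kHz mod fs = 2.5 kHz.
2.5 kHz ≤ fs/2 = 9.75 kHz, appears at 2.5 kHz.
24 kHz and 43.5 kHz both map to 4.5 kHz.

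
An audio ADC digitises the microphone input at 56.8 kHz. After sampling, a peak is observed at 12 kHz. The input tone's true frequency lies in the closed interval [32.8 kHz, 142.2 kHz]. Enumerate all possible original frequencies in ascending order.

44.8 kHz, 68.8 kHz, 101.6 kHz, 125.6 kHz

Frequencies that alias to 12 kHz are k·fs ± 12 kHz for integer k ≥ 0.
k=0: 12 kHz.
k=1: 44.8 kHz, 68.8 kHz.
k=2: 101.6 kHz, 125.6 kHz.
k=3: 158.4 kHz, 182.4 kHz.
Within [32.8 kHz, 142.2 kHz]: 44.8 kHz, 68.8 kHz, 101.6 kHz, 125.6 kHz.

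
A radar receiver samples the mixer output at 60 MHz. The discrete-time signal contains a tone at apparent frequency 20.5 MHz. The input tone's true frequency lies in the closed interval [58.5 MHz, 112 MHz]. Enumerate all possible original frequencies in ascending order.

Frequencies that alias to 20.5 MHz are k·fs ± 20.5 MHz for integer k ≥ 0.
k=0: 20.5 MHz.
k=1: 39.5 MHz, 80.5 MHz.
k=2: 99.5 MHz, 140.5 MHz.
k=3: 159.5 MHz, 200.5 MHz.
Within [58.5 MHz, 112 MHz]: 80.5 MHz, 99.5 MHz.

80.5 MHz, 99.5 MHz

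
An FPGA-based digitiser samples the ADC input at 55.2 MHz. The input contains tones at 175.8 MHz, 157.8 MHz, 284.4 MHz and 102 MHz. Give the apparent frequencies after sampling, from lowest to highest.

7.8 MHz, 8.4 MHz, 10.2 MHz

fs/2 = 27.6 MHz.
175.8 MHz mod fs = 10.2 MHz.
10.2 MHz ≤ fs/2 = 27.6 MHz, appears at 10.2 MHz.
157.8 MHz mod fs = 47.4 MHz.
47.4 MHz > fs/2 = 27.6 MHz, folds to fs − 47.4 MHz = 7.8 MHz.
284.4 MHz mod fs = 8.4 MHz.
8.4 MHz ≤ fs/2 = 27.6 MHz, appears at 8.4 MHz.
102 MHz mod fs = 46.8 MHz.
46.8 MHz > fs/2 = 27.6 MHz, folds to fs − 46.8 MHz = 8.4 MHz.
Distinct values: {7.8 MHz, 8.4 MHz, 10.2 MHz}.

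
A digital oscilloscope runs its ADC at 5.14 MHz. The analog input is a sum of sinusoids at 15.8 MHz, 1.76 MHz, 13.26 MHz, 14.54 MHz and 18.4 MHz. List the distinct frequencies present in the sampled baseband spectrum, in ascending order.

0.38 MHz, 0.88 MHz, 1.76 MHz, 2.16 MHz

fs/2 = 2.57 MHz.
15.8 MHz mod fs = 0.38 MHz.
0.38 MHz ≤ fs/2 = 2.57 MHz, appears at 0.38 MHz.
1.76 MHz ≤ fs/2 = 2.57 MHz, passes unchanged.
13.26 MHz mod fs = 2.98 MHz.
2.98 MHz > fs/2 = 2.57 MHz, folds to fs − 2.98 MHz = 2.16 MHz.
14.54 MHz mod fs = 4.26 MHz.
4.26 MHz > fs/2 = 2.57 MHz, folds to fs − 4.26 MHz = 0.88 MHz.
18.4 MHz mod fs = 2.98 MHz.
2.98 MHz > fs/2 = 2.57 MHz, folds to fs − 2.98 MHz = 2.16 MHz.
Distinct values: {0.38 MHz, 0.88 MHz, 1.76 MHz, 2.16 MHz}.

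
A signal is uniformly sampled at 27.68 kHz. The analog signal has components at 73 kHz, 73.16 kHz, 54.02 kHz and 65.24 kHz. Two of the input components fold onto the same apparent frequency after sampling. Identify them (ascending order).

fs/2 = 13.84 kHz.
73 kHz mod fs = 17.64 kHz.
17.64 kHz > fs/2 = 13.84 kHz, folds to fs − 17.64 kHz = 10.04 kHz.
73.16 kHz mod fs = 17.8 kHz.
17.8 kHz > fs/2 = 13.84 kHz, folds to fs − 17.8 kHz = 9.88 kHz.
54.02 kHz mod fs = 26.34 kHz.
26.34 kHz > fs/2 = 13.84 kHz, folds to fs − 26.34 kHz = 1.34 kHz.
65.24 kHz mod fs = 9.88 kHz.
9.88 kHz ≤ fs/2 = 13.84 kHz, appears at 9.88 kHz.
65.24 kHz and 73.16 kHz both map to 9.88 kHz.

65.24 kHz, 73.16 kHz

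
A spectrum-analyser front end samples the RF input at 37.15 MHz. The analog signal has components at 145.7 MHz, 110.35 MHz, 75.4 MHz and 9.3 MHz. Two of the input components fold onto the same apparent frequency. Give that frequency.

fs/2 = 18.575 MHz.
145.7 MHz mod fs = 34.25 MHz.
34.25 MHz > fs/2 = 18.575 MHz, folds to fs − 34.25 MHz = 2.9 MHz.
110.35 MHz mod fs = 36.05 MHz.
36.05 MHz > fs/2 = 18.575 MHz, folds to fs − 36.05 MHz = 1.1 MHz.
75.4 MHz mod fs = 1.1 MHz.
1.1 MHz ≤ fs/2 = 18.575 MHz, appears at 1.1 MHz.
9.3 MHz ≤ fs/2 = 18.575 MHz, passes unchanged.
75.4 MHz and 110.35 MHz both map to 1.1 MHz.

1.1 MHz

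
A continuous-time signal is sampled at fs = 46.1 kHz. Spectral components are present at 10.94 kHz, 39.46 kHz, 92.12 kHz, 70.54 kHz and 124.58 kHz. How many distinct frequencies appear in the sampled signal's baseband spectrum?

fs/2 = 23.05 kHz.
10.94 kHz ≤ fs/2 = 23.05 kHz, passes unchanged.
39.46 kHz > fs/2 = 23.05 kHz, folds to fs − 39.46 kHz = 6.64 kHz.
92.12 kHz mod fs = 46.02 kHz.
46.02 kHz > fs/2 = 23.05 kHz, folds to fs − 46.02 kHz = 0.08 kHz.
70.54 kHz mod fs = 24.44 kHz.
24.44 kHz > fs/2 = 23.05 kHz, folds to fs − 24.44 kHz = 21.66 kHz.
124.58 kHz mod fs = 32.38 kHz.
32.38 kHz > fs/2 = 23.05 kHz, folds to fs − 32.38 kHz = 13.72 kHz.
Distinct values: {0.08 kHz, 6.64 kHz, 10.94 kHz, 13.72 kHz, 21.66 kHz} → 5.

5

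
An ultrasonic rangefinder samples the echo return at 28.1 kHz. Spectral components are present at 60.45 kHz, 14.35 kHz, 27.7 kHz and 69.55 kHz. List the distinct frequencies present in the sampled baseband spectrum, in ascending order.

0.4 kHz, 4.25 kHz, 13.35 kHz, 13.75 kHz

fs/2 = 14.05 kHz.
60.45 kHz mod fs = 4.25 kHz.
4.25 kHz ≤ fs/2 = 14.05 kHz, appears at 4.25 kHz.
14.35 kHz > fs/2 = 14.05 kHz, folds to fs − 14.35 kHz = 13.75 kHz.
27.7 kHz > fs/2 = 14.05 kHz, folds to fs − 27.7 kHz = 0.4 kHz.
69.55 kHz mod fs = 13.35 kHz.
13.35 kHz ≤ fs/2 = 14.05 kHz, appears at 13.35 kHz.
Distinct values: {0.4 kHz, 4.25 kHz, 13.35 kHz, 13.75 kHz}.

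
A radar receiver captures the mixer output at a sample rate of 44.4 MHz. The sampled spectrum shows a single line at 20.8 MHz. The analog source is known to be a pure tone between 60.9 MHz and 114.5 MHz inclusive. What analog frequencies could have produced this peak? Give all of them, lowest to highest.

65.2 MHz, 68 MHz, 109.6 MHz, 112.4 MHz

Frequencies that alias to 20.8 MHz are k·fs ± 20.8 MHz for integer k ≥ 0.
k=0: 20.8 MHz.
k=1: 23.6 MHz, 65.2 MHz.
k=2: 68 MHz, 109.6 MHz.
k=3: 112.4 MHz, 154 MHz.
k=4: 156.8 MHz, 198.4 MHz.
Within [60.9 MHz, 114.5 MHz]: 65.2 MHz, 68 MHz, 109.6 MHz, 112.4 MHz.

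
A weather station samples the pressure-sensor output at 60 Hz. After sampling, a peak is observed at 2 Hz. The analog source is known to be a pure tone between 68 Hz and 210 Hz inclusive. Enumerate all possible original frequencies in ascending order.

118 Hz, 122 Hz, 178 Hz, 182 Hz

Frequencies that alias to 2 Hz are k·fs ± 2 Hz for integer k ≥ 0.
k=0: 2 Hz.
k=1: 58 Hz, 62 Hz.
k=2: 118 Hz, 122 Hz.
k=3: 178 Hz, 182 Hz.
k=4: 238 Hz, 242 Hz.
Within [68 Hz, 210 Hz]: 118 Hz, 122 Hz, 178 Hz, 182 Hz.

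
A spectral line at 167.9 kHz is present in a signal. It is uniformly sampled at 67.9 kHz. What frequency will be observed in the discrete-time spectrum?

167.9 kHz mod fs = 32.1 kHz.
32.1 kHz ≤ fs/2 = 33.95 kHz, appears at 32.1 kHz.

32.1 kHz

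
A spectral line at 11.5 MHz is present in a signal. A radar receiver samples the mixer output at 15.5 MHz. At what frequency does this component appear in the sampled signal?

11.5 MHz > fs/2 = 7.75 MHz, folds to fs − 11.5 MHz = 4 MHz.

4 MHz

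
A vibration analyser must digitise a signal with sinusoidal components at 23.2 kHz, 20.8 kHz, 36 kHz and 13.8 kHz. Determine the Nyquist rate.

72 kHz

Highest-frequency component: 36 kHz.
Nyquist rate = 2 × 36 kHz = 72 kHz.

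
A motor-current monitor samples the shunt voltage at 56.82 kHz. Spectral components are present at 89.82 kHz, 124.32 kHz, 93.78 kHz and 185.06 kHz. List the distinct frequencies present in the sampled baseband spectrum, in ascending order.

10.68 kHz, 14.6 kHz, 19.86 kHz, 23.82 kHz

fs/2 = 28.41 kHz.
89.82 kHz mod fs = 33 kHz.
33 kHz > fs/2 = 28.41 kHz, folds to fs − 33 kHz = 23.82 kHz.
124.32 kHz mod fs = 10.68 kHz.
10.68 kHz ≤ fs/2 = 28.41 kHz, appears at 10.68 kHz.
93.78 kHz mod fs = 36.96 kHz.
36.96 kHz > fs/2 = 28.41 kHz, folds to fs − 36.96 kHz = 19.86 kHz.
185.06 kHz mod fs = 14.6 kHz.
14.6 kHz ≤ fs/2 = 28.41 kHz, appears at 14.6 kHz.
Distinct values: {10.68 kHz, 14.6 kHz, 19.86 kHz, 23.82 kHz}.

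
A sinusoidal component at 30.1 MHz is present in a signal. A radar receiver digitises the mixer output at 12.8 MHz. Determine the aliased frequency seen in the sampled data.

4.5 MHz

30.1 MHz mod fs = 4.5 MHz.
4.5 MHz ≤ fs/2 = 6.4 MHz, appears at 4.5 MHz.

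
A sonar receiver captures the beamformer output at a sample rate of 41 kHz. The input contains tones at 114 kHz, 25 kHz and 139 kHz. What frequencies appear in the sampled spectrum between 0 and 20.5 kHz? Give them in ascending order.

9 kHz, 16 kHz

fs/2 = 20.5 kHz.
114 kHz mod fs = 32 kHz.
32 kHz > fs/2 = 20.5 kHz, folds to fs − 32 kHz = 9 kHz.
25 kHz > fs/2 = 20.5 kHz, folds to fs − 25 kHz = 16 kHz.
139 kHz mod fs = 16 kHz.
16 kHz ≤ fs/2 = 20.5 kHz, appears at 16 kHz.
Distinct values: {9 kHz, 16 kHz}.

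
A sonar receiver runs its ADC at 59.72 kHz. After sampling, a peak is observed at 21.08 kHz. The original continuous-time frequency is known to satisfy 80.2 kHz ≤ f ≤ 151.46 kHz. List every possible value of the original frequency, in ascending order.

Frequencies that alias to 21.08 kHz are k·fs ± 21.08 kHz for integer k ≥ 0.
k=0: 21.08 kHz.
k=1: 38.64 kHz, 80.8 kHz.
k=2: 98.36 kHz, 140.52 kHz.
k=3: 158.08 kHz, 200.24 kHz.
Within [80.2 kHz, 151.46 kHz]: 80.8 kHz, 98.36 kHz, 140.52 kHz.

80.8 kHz, 98.36 kHz, 140.52 kHz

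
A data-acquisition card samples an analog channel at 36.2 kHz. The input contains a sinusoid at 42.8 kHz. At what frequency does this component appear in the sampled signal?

6.6 kHz

42.8 kHz mod fs = 6.6 kHz.
6.6 kHz ≤ fs/2 = 18.1 kHz, appears at 6.6 kHz.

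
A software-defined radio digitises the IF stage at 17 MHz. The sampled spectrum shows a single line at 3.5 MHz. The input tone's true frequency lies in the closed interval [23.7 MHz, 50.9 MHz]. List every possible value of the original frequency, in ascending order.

30.5 MHz, 37.5 MHz, 47.5 MHz

Frequencies that alias to 3.5 MHz are k·fs ± 3.5 MHz for integer k ≥ 0.
k=0: 3.5 MHz.
k=1: 13.5 MHz, 20.5 MHz.
k=2: 30.5 MHz, 37.5 MHz.
k=3: 47.5 MHz, 54.5 MHz.
k=4: 64.5 MHz, 71.5 MHz.
Within [23.7 MHz, 50.9 MHz]: 30.5 MHz, 37.5 MHz, 47.5 MHz.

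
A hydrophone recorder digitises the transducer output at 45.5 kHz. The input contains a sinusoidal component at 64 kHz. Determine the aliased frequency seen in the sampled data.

64 kHz mod fs = 18.5 kHz.
18.5 kHz ≤ fs/2 = 22.75 kHz, appears at 18.5 kHz.

18.5 kHz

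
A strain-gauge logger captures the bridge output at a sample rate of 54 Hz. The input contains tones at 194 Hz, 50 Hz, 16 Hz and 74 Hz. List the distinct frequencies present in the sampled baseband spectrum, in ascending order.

4 Hz, 16 Hz, 20 Hz, 22 Hz

fs/2 = 27 Hz.
194 Hz mod fs = 32 Hz.
32 Hz > fs/2 = 27 Hz, folds to fs − 32 Hz = 22 Hz.
50 Hz > fs/2 = 27 Hz, folds to fs − 50 Hz = 4 Hz.
16 Hz ≤ fs/2 = 27 Hz, passes unchanged.
74 Hz mod fs = 20 Hz.
20 Hz ≤ fs/2 = 27 Hz, appears at 20 Hz.
Distinct values: {4 Hz, 16 Hz, 20 Hz, 22 Hz}.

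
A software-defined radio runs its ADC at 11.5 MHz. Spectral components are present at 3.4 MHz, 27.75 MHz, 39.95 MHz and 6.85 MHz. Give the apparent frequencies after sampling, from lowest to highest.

fs/2 = 5.75 MHz.
3.4 MHz ≤ fs/2 = 5.75 MHz, passes unchanged.
27.75 MHz mod fs = 4.75 MHz.
4.75 MHz ≤ fs/2 = 5.75 MHz, appears at 4.75 MHz.
39.95 MHz mod fs = 5.45 MHz.
5.45 MHz ≤ fs/2 = 5.75 MHz, appears at 5.45 MHz.
6.85 MHz > fs/2 = 5.75 MHz, folds to fs − 6.85 MHz = 4.65 MHz.
Distinct values: {3.4 MHz, 4.65 MHz, 4.75 MHz, 5.45 MHz}.

3.4 MHz, 4.65 MHz, 4.75 MHz, 5.45 MHz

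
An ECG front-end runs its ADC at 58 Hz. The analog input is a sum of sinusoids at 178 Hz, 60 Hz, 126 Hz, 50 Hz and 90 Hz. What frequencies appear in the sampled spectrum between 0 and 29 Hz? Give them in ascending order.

fs/2 = 29 Hz.
178 Hz mod fs = 4 Hz.
4 Hz ≤ fs/2 = 29 Hz, appears at 4 Hz.
60 Hz mod fs = 2 Hz.
2 Hz ≤ fs/2 = 29 Hz, appears at 2 Hz.
126 Hz mod fs = 10 Hz.
10 Hz ≤ fs/2 = 29 Hz, appears at 10 Hz.
50 Hz > fs/2 = 29 Hz, folds to fs − 50 Hz = 8 Hz.
90 Hz mod fs = 32 Hz.
32 Hz > fs/2 = 29 Hz, folds to fs − 32 Hz = 26 Hz.
Distinct values: {2 Hz, 4 Hz, 8 Hz, 10 Hz, 26 Hz}.

2 Hz, 4 Hz, 8 Hz, 10 Hz, 26 Hz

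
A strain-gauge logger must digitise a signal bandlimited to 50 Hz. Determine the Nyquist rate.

100 Hz

Nyquist rate = 2 × 50 Hz = 100 Hz.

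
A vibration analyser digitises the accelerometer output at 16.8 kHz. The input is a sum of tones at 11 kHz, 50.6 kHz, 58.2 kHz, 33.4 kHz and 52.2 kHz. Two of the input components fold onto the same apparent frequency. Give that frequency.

0.2 kHz

fs/2 = 8.4 kHz.
11 kHz > fs/2 = 8.4 kHz, folds to fs − 11 kHz = 5.8 kHz.
50.6 kHz mod fs = 0.2 kHz.
0.2 kHz ≤ fs/2 = 8.4 kHz, appears at 0.2 kHz.
58.2 kHz mod fs = 7.8 kHz.
7.8 kHz ≤ fs/2 = 8.4 kHz, appears at 7.8 kHz.
33.4 kHz mod fs = 16.6 kHz.
16.6 kHz > fs/2 = 8.4 kHz, folds to fs − 16.6 kHz = 0.2 kHz.
52.2 kHz mod fs = 1.8 kHz.
1.8 kHz ≤ fs/2 = 8.4 kHz, appears at 1.8 kHz.
33.4 kHz and 50.6 kHz both map to 0.2 kHz.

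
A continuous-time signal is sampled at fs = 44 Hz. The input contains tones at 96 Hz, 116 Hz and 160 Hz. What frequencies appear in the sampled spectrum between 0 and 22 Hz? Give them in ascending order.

8 Hz, 16 Hz

fs/2 = 22 Hz.
96 Hz mod fs = 8 Hz.
8 Hz ≤ fs/2 = 22 Hz, appears at 8 Hz.
116 Hz mod fs = 28 Hz.
28 Hz > fs/2 = 22 Hz, folds to fs − 28 Hz = 16 Hz.
160 Hz mod fs = 28 Hz.
28 Hz > fs/2 = 22 Hz, folds to fs − 28 Hz = 16 Hz.
Distinct values: {8 Hz, 16 Hz}.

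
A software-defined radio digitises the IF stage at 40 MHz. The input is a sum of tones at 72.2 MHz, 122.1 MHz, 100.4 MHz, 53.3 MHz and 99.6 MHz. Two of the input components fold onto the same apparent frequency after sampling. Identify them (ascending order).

fs/2 = 20 MHz.
72.2 MHz mod fs = 32.2 MHz.
32.2 MHz > fs/2 = 20 MHz, folds to fs − 32.2 MHz = 7.8 MHz.
122.1 MHz mod fs = 2.1 MHz.
2.1 MHz ≤ fs/2 = 20 MHz, appears at 2.1 MHz.
100.4 MHz mod fs = 20.4 MHz.
20.4 MHz > fs/2 = 20 MHz, folds to fs − 20.4 MHz = 19.6 MHz.
53.3 MHz mod fs = 13.3 MHz.
13.3 MHz ≤ fs/2 = 20 MHz, appears at 13.3 MHz.
99.6 MHz mod fs = 19.6 MHz.
19.6 MHz ≤ fs/2 = 20 MHz, appears at 19.6 MHz.
99.6 MHz and 100.4 MHz both map to 19.6 MHz.

99.6 MHz, 100.4 MHz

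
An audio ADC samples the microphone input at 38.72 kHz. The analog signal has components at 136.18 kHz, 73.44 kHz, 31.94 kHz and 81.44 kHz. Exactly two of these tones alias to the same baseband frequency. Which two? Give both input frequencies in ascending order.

fs/2 = 19.36 kHz.
136.18 kHz mod fs = 20.02 kHz.
20.02 kHz > fs/2 = 19.36 kHz, folds to fs − 20.02 kHz = 18.7 kHz.
73.44 kHz mod fs = 34.72 kHz.
34.72 kHz > fs/2 = 19.36 kHz, folds to fs − 34.72 kHz = 4 kHz.
31.94 kHz > fs/2 = 19.36 kHz, folds to fs − 31.94 kHz = 6.78 kHz.
81.44 kHz mod fs = 4 kHz.
4 kHz ≤ fs/2 = 19.36 kHz, appears at 4 kHz.
73.44 kHz and 81.44 kHz both map to 4 kHz.

73.44 kHz, 81.44 kHz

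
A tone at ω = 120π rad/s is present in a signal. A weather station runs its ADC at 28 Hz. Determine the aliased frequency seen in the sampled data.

ω = 120π rad/s → f = ω/(2π) = 60 Hz.
60 Hz mod fs = 4 Hz.
4 Hz ≤ fs/2 = 14 Hz, appears at 4 Hz.

4 Hz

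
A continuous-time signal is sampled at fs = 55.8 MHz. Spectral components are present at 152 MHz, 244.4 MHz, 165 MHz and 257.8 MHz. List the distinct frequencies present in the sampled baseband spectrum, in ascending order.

2.4 MHz, 15.4 MHz, 21.2 MHz

fs/2 = 27.9 MHz.
152 MHz mod fs = 40.4 MHz.
40.4 MHz > fs/2 = 27.9 MHz, folds to fs − 40.4 MHz = 15.4 MHz.
244.4 MHz mod fs = 21.2 MHz.
21.2 MHz ≤ fs/2 = 27.9 MHz, appears at 21.2 MHz.
165 MHz mod fs = 53.4 MHz.
53.4 MHz > fs/2 = 27.9 MHz, folds to fs − 53.4 MHz = 2.4 MHz.
257.8 MHz mod fs = 34.6 MHz.
34.6 MHz > fs/2 = 27.9 MHz, folds to fs − 34.6 MHz = 21.2 MHz.
Distinct values: {2.4 MHz, 15.4 MHz, 21.2 MHz}.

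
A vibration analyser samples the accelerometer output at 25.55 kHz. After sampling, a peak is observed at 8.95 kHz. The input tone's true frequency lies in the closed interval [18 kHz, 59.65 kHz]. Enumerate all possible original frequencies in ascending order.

34.5 kHz, 42.15 kHz

Frequencies that alias to 8.95 kHz are k·fs ± 8.95 kHz for integer k ≥ 0.
k=0: 8.95 kHz.
k=1: 16.6 kHz, 34.5 kHz.
k=2: 42.15 kHz, 60.05 kHz.
k=3: 67.7 kHz, 85.6 kHz.
Within [18 kHz, 59.65 kHz]: 34.5 kHz, 42.15 kHz.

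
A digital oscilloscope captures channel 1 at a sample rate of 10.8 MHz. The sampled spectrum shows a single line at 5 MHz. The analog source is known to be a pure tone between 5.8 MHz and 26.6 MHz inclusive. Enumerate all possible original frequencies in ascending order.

5.8 MHz, 15.8 MHz, 16.6 MHz, 26.6 MHz

Frequencies that alias to 5 MHz are k·fs ± 5 MHz for integer k ≥ 0.
k=0: 5 MHz.
k=1: 5.8 MHz, 15.8 MHz.
k=2: 16.6 MHz, 26.6 MHz.
k=3: 27.4 MHz, 37.4 MHz.
Within [5.8 MHz, 26.6 MHz]: 5.8 MHz, 15.8 MHz, 16.6 MHz, 26.6 MHz.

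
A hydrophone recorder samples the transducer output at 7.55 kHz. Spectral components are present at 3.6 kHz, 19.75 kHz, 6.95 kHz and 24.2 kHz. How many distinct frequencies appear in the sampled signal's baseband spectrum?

fs/2 = 3.775 kHz.
3.6 kHz ≤ fs/2 = 3.775 kHz, passes unchanged.
19.75 kHz mod fs = 4.65 kHz.
4.65 kHz > fs/2 = 3.775 kHz, folds to fs − 4.65 kHz = 2.9 kHz.
6.95 kHz > fs/2 = 3.775 kHz, folds to fs − 6.95 kHz = 0.6 kHz.
24.2 kHz mod fs = 1.55 kHz.
1.55 kHz ≤ fs/2 = 3.775 kHz, appears at 1.55 kHz.
Distinct values: {0.6 kHz, 1.55 kHz, 2.9 kHz, 3.6 kHz} → 4.

4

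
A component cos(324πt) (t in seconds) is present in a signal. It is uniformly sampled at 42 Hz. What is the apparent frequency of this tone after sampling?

6 Hz

ω = 324π rad/s → f = ω/(2π) = 162 Hz.
162 Hz mod fs = 36 Hz.
36 Hz > fs/2 = 21 Hz, folds to fs − 36 Hz = 6 Hz.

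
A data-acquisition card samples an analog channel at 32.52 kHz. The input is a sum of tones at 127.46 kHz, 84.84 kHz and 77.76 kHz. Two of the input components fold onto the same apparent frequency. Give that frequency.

12.72 kHz

fs/2 = 16.26 kHz.
127.46 kHz mod fs = 29.9 kHz.
29.9 kHz > fs/2 = 16.26 kHz, folds to fs − 29.9 kHz = 2.62 kHz.
84.84 kHz mod fs = 19.8 kHz.
19.8 kHz > fs/2 = 16.26 kHz, folds to fs − 19.8 kHz = 12.72 kHz.
77.76 kHz mod fs = 12.72 kHz.
12.72 kHz ≤ fs/2 = 16.26 kHz, appears at 12.72 kHz.
77.76 kHz and 84.84 kHz both map to 12.72 kHz.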